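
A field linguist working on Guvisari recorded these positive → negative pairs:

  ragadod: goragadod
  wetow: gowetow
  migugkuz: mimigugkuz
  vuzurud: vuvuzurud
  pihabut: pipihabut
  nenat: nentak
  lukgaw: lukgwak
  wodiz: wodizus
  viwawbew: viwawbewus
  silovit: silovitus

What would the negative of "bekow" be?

ragadod and vuzurud both end in -d yet inflect differently (goragadod, vuvuzurud), so the final letter is not what conditions the rule; the last vowel is.
"bekow" has last vowel 'o'. The stems whose last vowel is 'o' (ragadod → goragadod, wetow → gowetow) add the prefix go-.
So bekow → gobekow.

gobekow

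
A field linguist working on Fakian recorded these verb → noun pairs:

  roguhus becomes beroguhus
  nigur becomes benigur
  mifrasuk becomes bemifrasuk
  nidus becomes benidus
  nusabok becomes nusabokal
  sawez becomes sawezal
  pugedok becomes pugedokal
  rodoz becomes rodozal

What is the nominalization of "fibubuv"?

mifrasuk and nusabok both end in -k yet inflect differently (bemifrasuk, nusabokal), so the final letter is not what conditions the rule; the last vowel is.
"fibubuv" has last vowel 'u'. The stems whose last vowel is 'u' (roguhus → beroguhus, nigur → benigur, mifrasuk → bemifrasuk) add the prefix be-.
So fibubuv → befibubuv.

befibubuv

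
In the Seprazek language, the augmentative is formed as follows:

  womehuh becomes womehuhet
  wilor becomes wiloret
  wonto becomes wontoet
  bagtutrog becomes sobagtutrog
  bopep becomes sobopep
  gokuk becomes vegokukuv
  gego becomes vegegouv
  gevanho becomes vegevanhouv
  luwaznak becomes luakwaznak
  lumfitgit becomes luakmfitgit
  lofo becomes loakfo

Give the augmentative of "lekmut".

leakkmut

wonto and gego both end in -o yet inflect differently (wontoet, vegegouv), so the final letter is not what conditions the rule; the first letter is.
"lekmut" begins with l-. The stems beginning with l- (luwaznak → luakwaznak, lumfitgit → luakmfitgit, lofo → loakfo) insert -ak- after the first vowel.
So lekmut → leakkmut.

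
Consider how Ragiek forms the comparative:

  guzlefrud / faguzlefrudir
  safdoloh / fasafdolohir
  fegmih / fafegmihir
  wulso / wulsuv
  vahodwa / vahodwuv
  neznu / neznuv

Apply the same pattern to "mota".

motuv

safdoloh and wulso both have last vowel 'o' yet inflect differently (fasafdolohir, wulsuv), so the last vowel is not what conditions the rule; whether the stem ends in a vowel or a consonant is.
"mota" ends in a vowel. The stems ending in a vowel (wulso → wulsuv, vahodwa → vahodwuv, neznu → neznuv) drop the final letter and add -uv.
The other pattern: stems ending in a consonant add fa- … -ir around the stem.
So mota → motuv.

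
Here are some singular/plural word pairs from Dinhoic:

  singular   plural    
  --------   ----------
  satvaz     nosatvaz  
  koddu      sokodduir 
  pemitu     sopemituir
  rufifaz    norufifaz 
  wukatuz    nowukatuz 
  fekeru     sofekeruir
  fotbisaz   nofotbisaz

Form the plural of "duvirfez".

noduvirfez

"duvirfez" ends in -z. The stems ending in -z (wukatuz → nowukatuz, satvaz → nosatvaz, fotbisaz → nofotbisaz) add the prefix no-.
So duvirfez → noduvirfez.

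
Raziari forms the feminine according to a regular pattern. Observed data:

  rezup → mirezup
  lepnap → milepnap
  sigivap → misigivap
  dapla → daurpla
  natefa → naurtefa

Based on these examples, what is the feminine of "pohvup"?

mipohvup

"pohvup" ends in -p. The stems ending in -p (rezup → mirezup, lepnap → milepnap, sigivap → misigivap) add the prefix mi-.
The other pattern: stems ending in -a insert -ur- after the first vowel.
So pohvup → mipohvup.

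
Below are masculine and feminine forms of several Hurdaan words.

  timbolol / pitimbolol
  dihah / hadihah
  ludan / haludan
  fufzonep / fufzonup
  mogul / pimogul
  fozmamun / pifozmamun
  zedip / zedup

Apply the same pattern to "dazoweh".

ludan and fozmamun both end in -n yet inflect differently (haludan, pifozmamun), so the final letter is not what conditions the rule; the last vowel is.
"dazoweh" has last vowel 'e'. The one such stem in the data (fufzonep → fufzonup) changes the last vowel to 'u' (as does zedip), so the same rule applies.
So dazoweh → dazowuh.

dazowuh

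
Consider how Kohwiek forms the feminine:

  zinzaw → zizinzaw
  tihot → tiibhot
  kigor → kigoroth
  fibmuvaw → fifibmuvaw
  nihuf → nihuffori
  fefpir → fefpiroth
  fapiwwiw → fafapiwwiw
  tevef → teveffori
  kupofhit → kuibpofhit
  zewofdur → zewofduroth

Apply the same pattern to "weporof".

"weporof" ends in -f. The stems ending in -f (tevef → teveffori, nihuf → nihuffori) double the final consonant and add -ori.
The other patterns: stems ending in -w repeat the first consonant+vowel as a prefix; stems ending in -r add -oth; stems ending in -t insert -ib- after the first vowel.
So weporof → weporoffori.

weporoffori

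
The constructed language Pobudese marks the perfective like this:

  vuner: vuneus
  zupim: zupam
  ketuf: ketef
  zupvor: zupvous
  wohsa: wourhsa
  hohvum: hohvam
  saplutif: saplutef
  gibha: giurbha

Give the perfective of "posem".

"posem" ends in -m. The stems ending in -m (hohvum → hohvam, zupim → zupam) change the last vowel to 'a'.
The other patterns: stems ending in -a insert -ur- after the first vowel; stems ending in -r drop the final letter and add -us; stems ending in -f change the last vowel to 'e'.
So posem → posam.

posam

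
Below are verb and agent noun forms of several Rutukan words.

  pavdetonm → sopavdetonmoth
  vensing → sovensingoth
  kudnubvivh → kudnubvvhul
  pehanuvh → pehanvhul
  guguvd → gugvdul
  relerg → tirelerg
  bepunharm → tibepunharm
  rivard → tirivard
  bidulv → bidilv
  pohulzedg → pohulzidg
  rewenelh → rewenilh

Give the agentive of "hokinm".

vensing and relerg both end in -g yet inflect differently (sovensingoth, tirelerg), so the final letter is not what conditions the rule; the second-to-last letter is.
"hokinm" has second-to-last letter 'n'. The stems whose second-to-last letter is 'n' (pavdetonm → sopavdetonmoth, vensing → sovensingoth) add so- … -oth around the stem.
The other patterns: stems whose second-to-last letter is 'v' delete the last vowel and add -ul; stems whose second-to-last letter is 'r' add the prefix ti-; stems whose second-to-last letter is 'd' or 'l' change the last vowel to 'i'.
So hokinm → sohokinmoth.

sohokinmoth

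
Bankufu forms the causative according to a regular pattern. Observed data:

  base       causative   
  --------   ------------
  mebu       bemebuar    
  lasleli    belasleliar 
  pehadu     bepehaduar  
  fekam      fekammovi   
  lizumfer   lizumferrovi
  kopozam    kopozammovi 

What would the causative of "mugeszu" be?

bemugeszuar

lasleli and lizumfer both begin with l- yet inflect differently (belasleliar, lizumferrovi), so the first letter is not what conditions the rule; whether the stem ends in a vowel or a consonant is.
"mugeszu" ends in a vowel. The stems ending in a vowel (mebu → bemebuar, lasleli → belasleliar, pehadu → bepehaduar) add be- … -ar around the stem.
So mugeszu → bemugeszuar.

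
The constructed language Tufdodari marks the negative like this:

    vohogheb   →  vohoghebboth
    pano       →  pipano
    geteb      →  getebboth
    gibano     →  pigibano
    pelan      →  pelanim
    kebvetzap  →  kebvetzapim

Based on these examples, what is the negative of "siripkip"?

siripkipim

geteb and gibano both begin with g- yet inflect differently (getebboth, pigibano), so the first letter is not what conditions the rule; the final letter is.
"siripkip" ends in -p. The one such stem in the data (kebvetzap → kebvetzapim) adds -im, so the same rule applies.
So siripkip → siripkipim.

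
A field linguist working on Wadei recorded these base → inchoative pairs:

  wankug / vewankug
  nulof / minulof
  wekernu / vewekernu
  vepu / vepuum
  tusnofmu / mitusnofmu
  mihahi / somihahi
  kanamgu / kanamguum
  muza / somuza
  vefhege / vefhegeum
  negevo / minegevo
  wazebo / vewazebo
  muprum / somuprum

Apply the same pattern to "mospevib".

somospevib

"mospevib" begins with m-. The stems beginning with m- (muprum → somuprum, mihahi → somihahi, muza → somuza) add the prefix so-.
So mospevib → somospevib.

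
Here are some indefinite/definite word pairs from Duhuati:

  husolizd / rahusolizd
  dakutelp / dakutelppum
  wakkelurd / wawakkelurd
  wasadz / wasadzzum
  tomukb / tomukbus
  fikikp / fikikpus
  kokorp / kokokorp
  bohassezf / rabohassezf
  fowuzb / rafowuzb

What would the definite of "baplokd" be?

baplokdus

fowuzb and tomukb both end in -b yet inflect differently (rafowuzb, tomukbus), so the final letter is not what conditions the rule; the second-to-last letter is.
"baplokd" has second-to-last letter 'k'. The stems whose second-to-last letter is 'k' (fikikp → fikikpus, tomukb → tomukbus) add -us.
So baplokd → baplokdus.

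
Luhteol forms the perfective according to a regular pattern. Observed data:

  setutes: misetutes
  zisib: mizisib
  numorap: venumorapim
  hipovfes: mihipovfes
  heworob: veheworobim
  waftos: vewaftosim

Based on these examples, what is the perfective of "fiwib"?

mifiwib

heworob and zisib both end in -b yet inflect differently (veheworobim, mizisib), so the final letter is not what conditions the rule; the last vowel is.
"fiwib" has last vowel 'i'. The one such stem in the data (zisib → mizisib) adds the prefix mi-, so the same rule applies.
The other pattern: stems whose last vowel is 'a' or 'o' add ve- … -im around the stem.
So fiwib → mifiwib.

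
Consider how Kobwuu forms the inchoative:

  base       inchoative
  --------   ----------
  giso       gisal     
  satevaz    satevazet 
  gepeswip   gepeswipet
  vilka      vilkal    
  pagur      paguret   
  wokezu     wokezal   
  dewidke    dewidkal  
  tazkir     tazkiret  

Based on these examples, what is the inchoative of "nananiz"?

nananizet

satevaz and vilka both have last vowel 'a' yet inflect differently (satevazet, vilkal), so the last vowel is not what conditions the rule; whether the stem ends in a vowel or a consonant is.
"nananiz" ends in a consonant. The stems ending in a consonant (pagur → paguret, satevaz → satevazet, gepeswip → gepeswipet) add -et.
The other pattern: stems ending in a vowel drop the final letter and add -al.
So nananiz → nananizet.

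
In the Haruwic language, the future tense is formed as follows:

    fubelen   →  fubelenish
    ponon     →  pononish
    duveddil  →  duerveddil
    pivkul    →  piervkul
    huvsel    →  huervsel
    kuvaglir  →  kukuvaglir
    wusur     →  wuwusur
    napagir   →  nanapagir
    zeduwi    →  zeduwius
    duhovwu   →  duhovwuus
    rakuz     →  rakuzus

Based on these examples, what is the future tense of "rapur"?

"rapur" ends in -r. The stems ending in -r (kuvaglir → kukuvaglir, wusur → wuwusur, napagir → nanapagir) repeat the first consonant+vowel as a prefix.
The other patterns: stems ending in -n add -ish; stems ending in -l insert -er- after the first vowel; stems ending in -i, -u or -z add -us.
So rapur → rarapur.

rarapur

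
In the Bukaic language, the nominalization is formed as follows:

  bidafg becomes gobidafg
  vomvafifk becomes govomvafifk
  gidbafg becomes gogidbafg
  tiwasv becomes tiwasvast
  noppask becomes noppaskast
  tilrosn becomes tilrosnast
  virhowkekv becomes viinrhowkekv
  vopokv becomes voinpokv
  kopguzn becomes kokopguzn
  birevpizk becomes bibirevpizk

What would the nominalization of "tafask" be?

vomvafifk and noppask both end in -k yet inflect differently (govomvafifk, noppaskast), so the final letter is not what conditions the rule; the second-to-last letter is.
"tafask" has second-to-last letter 's'. The stems whose second-to-last letter is 's' (tiwasv → tiwasvast, noppask → noppaskast, tilrosn → tilrosnast) add -ast.
The other patterns: stems whose second-to-last letter is 'f' add the prefix go-; stems whose second-to-last letter is 'k' insert -in- after the first vowel; stems whose second-to-last letter is 'z' repeat the first consonant+vowel as a prefix.
So tafask → tafaskast.

tafaskast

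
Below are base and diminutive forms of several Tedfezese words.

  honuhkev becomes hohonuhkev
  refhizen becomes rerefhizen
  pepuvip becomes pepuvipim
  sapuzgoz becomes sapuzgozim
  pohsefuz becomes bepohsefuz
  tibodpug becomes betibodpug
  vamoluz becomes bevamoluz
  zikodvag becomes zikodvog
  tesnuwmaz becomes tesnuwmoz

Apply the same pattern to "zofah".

zofoh

"zofah" has last vowel 'a'. The stems whose last vowel is 'a' (zikodvag → zikodvog, tesnuwmaz → tesnuwmoz) change the last vowel to 'o'.
The other patterns: stems whose last vowel is 'e' repeat the first consonant+vowel as a prefix; stems whose last vowel is 'i' or 'o' add -im; stems whose last vowel is 'u' add the prefix be-.
So zofah → zofoh.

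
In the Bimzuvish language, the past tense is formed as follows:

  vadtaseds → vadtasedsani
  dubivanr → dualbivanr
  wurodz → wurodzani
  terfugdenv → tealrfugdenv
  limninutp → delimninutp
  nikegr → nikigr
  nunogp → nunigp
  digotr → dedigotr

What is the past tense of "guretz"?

limninutp and nunogp both end in -p yet inflect differently (delimninutp, nunigp), so the final letter is not what conditions the rule; the second-to-last letter is.
"guretz" has second-to-last letter 't'. The stems whose second-to-last letter is 't' (limninutp → delimninutp, digotr → dedigotr) add the prefix de-.
The other patterns: stems whose second-to-last letter is 'd' add -ani; stems whose second-to-last letter is 'g' change the last vowel to 'i'; stems whose second-to-last letter is 'n' insert -al- after the first vowel.
So guretz → deguretz.

deguretz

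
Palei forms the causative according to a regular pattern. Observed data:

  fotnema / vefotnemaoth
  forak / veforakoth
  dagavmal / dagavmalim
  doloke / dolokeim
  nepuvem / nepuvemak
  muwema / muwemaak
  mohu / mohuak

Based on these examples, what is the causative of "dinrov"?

"dinrov" begins with d-. The stems beginning with d- (dagavmal → dagavmalim, doloke → dolokeim) add -im.
So dinrov → dinrovim.

dinrovim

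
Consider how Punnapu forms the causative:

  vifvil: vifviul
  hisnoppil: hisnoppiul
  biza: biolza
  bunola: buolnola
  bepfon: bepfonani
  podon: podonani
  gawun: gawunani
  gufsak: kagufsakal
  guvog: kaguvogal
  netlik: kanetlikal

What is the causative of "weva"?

"weva" ends in -a. The stems ending in -a (biza → biolza, bunola → buolnola) insert -ol- after the first vowel.
The other patterns: stems ending in -l drop the final letter and add -ul; stems ending in -n add -ani; stems ending in -g or -k add ka- … -al around the stem.
So weva → weolva.

weolva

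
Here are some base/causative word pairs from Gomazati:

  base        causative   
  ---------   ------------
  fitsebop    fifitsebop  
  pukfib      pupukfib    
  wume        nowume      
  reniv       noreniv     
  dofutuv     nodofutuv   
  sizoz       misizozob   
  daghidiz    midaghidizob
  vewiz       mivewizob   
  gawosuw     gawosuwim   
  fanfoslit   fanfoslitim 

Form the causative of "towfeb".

pukfib and reniv both have last vowel 'i' yet inflect differently (pupukfib, noreniv), so the last vowel is not what conditions the rule; the final letter is.
"towfeb" ends in -b. The one such stem in the data (pukfib → pupukfib) repeats the first consonant+vowel as a prefix (as does fitsebop), so the same rule applies.
The other patterns: stems ending in -e or -v add the prefix no-; stems ending in -z add mi- … -ob around the stem; stems ending in -t or -w add -im.
So towfeb → totowfeb.

totowfeb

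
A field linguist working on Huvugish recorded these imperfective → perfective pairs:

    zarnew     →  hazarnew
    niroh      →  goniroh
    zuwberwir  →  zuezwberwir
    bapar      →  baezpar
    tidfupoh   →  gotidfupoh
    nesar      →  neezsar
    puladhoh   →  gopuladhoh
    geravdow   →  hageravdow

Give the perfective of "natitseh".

gonatitseh

geravdow and niroh both have last vowel 'o' yet inflect differently (hageravdow, goniroh), so the last vowel is not what conditions the rule; the final letter is.
"natitseh" ends in -h. The stems ending in -h (niroh → goniroh, tidfupoh → gotidfupoh, puladhoh → gopuladhoh) add the prefix go-.
So natitseh → gonatitseh.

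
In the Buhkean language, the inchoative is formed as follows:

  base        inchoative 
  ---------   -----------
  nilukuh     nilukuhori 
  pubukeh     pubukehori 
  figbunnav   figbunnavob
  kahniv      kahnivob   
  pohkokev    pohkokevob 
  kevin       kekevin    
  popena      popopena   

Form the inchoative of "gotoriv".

gotorivob

pubukeh and pohkokev both have last vowel 'e' yet inflect differently (pubukehori, pohkokevob), so the last vowel is not what conditions the rule; the final letter is.
"gotoriv" ends in -v. The stems ending in -v (figbunnav → figbunnavob, kahniv → kahnivob, pohkokev → pohkokevob) add -ob.
The other patterns: stems ending in -h add -ori; stems ending in -a or -n repeat the first consonant+vowel as a prefix.
So gotoriv → gotorivob.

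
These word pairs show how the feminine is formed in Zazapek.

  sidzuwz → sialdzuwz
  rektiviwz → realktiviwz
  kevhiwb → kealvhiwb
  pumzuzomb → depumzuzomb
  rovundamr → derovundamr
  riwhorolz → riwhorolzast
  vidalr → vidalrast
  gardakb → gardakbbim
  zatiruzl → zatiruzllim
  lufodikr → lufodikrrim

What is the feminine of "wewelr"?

wewelrast

kevhiwb and pumzuzomb both end in -b yet inflect differently (kealvhiwb, depumzuzomb), so the final letter is not what conditions the rule; the second-to-last letter is.
"wewelr" has second-to-last letter 'l'. The stems whose second-to-last letter is 'l' (riwhorolz → riwhorolzast, vidalr → vidalrast) add -ast.
So wewelr → wewelrast.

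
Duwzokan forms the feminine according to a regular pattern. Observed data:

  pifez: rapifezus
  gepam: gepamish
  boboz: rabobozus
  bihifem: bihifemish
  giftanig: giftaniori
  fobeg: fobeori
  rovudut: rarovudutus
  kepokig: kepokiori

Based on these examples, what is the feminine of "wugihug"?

bihifem and fobeg both have last vowel 'e' yet inflect differently (bihifemish, fobeori), so the last vowel is not what conditions the rule; the final letter is.
"wugihug" ends in -g. The stems ending in -g (fobeg → fobeori, giftanig → giftaniori, kepokig → kepokiori) drop the final letter and add -ori.
The other patterns: stems ending in -m add -ish; stems ending in -t or -z add ra- … -us around the stem.
So wugihug → wugihuori.

wugihuori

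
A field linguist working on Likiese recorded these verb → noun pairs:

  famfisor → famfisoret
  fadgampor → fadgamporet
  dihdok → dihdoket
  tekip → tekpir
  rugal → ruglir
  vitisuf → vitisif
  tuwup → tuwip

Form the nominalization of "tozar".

tozrir

"tozar" has last vowel 'a'. The one such stem in the data (rugal → ruglir) deletes the last vowel and adds -ir (as does tekip), so the same rule applies.
The other patterns: stems whose last vowel is 'o' add -et; stems whose last vowel is 'u' change the last vowel to 'i'.
So tozar → tozrir.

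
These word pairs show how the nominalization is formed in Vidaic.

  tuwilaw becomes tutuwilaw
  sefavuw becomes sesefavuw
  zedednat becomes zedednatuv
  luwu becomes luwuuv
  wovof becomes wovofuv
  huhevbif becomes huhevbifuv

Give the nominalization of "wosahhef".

tuwilaw and zedednat both have last vowel 'a' yet inflect differently (tutuwilaw, zedednatuv), so the last vowel is not what conditions the rule; the final letter is.
"wosahhef" ends in -f. The stems ending in -f (wovof → wovofuv, huhevbif → huhevbifuv) add -uv.
The other pattern: stems ending in -w repeat the first consonant+vowel as a prefix.
So wosahhef → wosahhefuv.

wosahhefuv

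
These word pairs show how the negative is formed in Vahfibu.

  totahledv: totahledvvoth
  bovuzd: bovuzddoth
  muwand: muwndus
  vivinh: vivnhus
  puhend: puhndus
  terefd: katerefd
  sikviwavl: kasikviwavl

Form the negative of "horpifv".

bovuzd and muwand both end in -d yet inflect differently (bovuzddoth, muwndus), so the final letter is not what conditions the rule; the second-to-last letter is.
"horpifv" has second-to-last letter 'f'. The one such stem in the data (terefd → katerefd) adds the prefix ka-, so the same rule applies.
So horpifv → kahorpifv.

kahorpifv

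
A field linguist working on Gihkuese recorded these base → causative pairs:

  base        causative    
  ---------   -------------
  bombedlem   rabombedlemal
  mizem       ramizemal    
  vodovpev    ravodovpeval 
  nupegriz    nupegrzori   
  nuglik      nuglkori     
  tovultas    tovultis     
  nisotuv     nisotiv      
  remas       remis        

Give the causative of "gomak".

vodovpev and nisotuv both end in -v yet inflect differently (ravodovpeval, nisotiv), so the final letter is not what conditions the rule; the last vowel is.
"gomak" has last vowel 'a'. The stems whose last vowel is 'a' (tovultas → tovultis, remas → remis) change the last vowel to 'i'.
The other patterns: stems whose last vowel is 'e' add ra- … -al around the stem; stems whose last vowel is 'i' delete the last vowel and add -ori.
So gomak → gomik.

gomik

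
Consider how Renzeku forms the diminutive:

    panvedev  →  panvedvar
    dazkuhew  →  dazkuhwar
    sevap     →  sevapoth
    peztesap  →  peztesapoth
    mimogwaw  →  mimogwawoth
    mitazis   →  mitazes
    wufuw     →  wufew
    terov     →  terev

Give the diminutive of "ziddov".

dazkuhew and mimogwaw both end in -w yet inflect differently (dazkuhwar, mimogwawoth), so the final letter is not what conditions the rule; the last vowel is.
"ziddov" has last vowel 'o'. The one such stem in the data (terov → terev) changes the last vowel to 'e' (as do mitazis, wufuw), so the same rule applies.
The other patterns: stems whose last vowel is 'e' delete the last vowel and add -ar; stems whose last vowel is 'a' add -oth.
So ziddov → ziddev.

ziddev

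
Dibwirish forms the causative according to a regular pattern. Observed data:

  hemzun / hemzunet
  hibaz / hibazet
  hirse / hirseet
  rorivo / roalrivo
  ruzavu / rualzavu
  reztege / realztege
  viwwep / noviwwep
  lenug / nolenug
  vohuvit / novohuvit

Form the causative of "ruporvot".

rualporvot

hirse and reztege both end in -e yet inflect differently (hirseet, realztege), so the final letter is not what conditions the rule; the first letter is.
"ruporvot" begins with r-. The stems beginning with r- (rorivo → roalrivo, ruzavu → rualzavu, reztege → realztege) insert -al- after the first vowel.
So ruporvot → rualporvot.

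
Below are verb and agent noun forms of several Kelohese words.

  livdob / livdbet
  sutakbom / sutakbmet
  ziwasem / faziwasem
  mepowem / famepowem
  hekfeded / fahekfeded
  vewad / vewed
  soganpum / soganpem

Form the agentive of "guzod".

"guzod" has last vowel 'o'. The stems whose last vowel is 'o' (livdob → livdbet, sutakbom → sutakbmet) delete the last vowel and add -et.
The other patterns: stems whose last vowel is 'e' add the prefix fa-; stems whose last vowel is 'a' or 'u' change the last vowel to 'e'.
So guzod → guzdet.

guzdet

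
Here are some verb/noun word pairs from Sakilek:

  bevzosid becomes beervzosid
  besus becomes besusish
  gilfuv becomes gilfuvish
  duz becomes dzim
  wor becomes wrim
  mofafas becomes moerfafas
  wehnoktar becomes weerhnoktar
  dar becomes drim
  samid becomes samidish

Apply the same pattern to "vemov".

vemovish

"vemov" has 2 vowels. The stems with 2 vowels (besus → besusish, samid → samidish, gilfuv → gilfuvish) add -ish.
So vemov → vemovish.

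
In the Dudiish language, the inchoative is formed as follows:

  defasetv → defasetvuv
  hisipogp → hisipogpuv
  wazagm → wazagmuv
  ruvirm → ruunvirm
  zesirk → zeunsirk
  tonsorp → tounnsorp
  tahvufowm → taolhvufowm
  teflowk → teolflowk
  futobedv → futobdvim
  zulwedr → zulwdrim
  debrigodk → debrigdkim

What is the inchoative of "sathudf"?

sathdfim

wazagm and ruvirm both end in -m yet inflect differently (wazagmuv, ruunvirm), so the final letter is not what conditions the rule; the second-to-last letter is.
"sathudf" has second-to-last letter 'd'. The stems whose second-to-last letter is 'd' (futobedv → futobdvim, zulwedr → zulwdrim, debrigodk → debrigdkim) delete the last vowel and add -im.
The other patterns: stems whose second-to-last letter is 'g' or 't' add -uv; stems whose second-to-last letter is 'r' insert -un- after the first vowel; stems whose second-to-last letter is 'w' insert -ol- after the first vowel.
So sathudf → sathdfim.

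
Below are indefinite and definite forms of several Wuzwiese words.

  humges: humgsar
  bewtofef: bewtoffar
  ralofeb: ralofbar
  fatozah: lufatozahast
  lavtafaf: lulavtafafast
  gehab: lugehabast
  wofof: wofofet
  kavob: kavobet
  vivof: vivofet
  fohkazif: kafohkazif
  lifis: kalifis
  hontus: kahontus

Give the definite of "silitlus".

"silitlus" has last vowel 'u'. The one such stem in the data (hontus → kahontus) adds the prefix ka-, so the same rule applies.
So silitlus → kasilitlus.

kasilitlus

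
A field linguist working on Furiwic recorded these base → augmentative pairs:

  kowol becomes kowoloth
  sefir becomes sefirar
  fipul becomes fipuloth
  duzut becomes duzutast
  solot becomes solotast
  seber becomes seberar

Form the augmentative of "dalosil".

dalosiloth

kowol and solot both have last vowel 'o' yet inflect differently (kowoloth, solotast), so the last vowel is not what conditions the rule; the final letter is.
"dalosil" ends in -l. The stems ending in -l (fipul → fipuloth, kowol → kowoloth) add -oth.
So dalosil → dalosiloth.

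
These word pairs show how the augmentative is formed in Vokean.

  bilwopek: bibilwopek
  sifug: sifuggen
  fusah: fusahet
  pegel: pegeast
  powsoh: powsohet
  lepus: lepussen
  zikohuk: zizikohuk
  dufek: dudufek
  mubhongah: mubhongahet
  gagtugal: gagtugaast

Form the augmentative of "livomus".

"livomus" ends in -s. The one such stem in the data (lepus → lepussen) doubles the final consonant and adds -en (as does sifug), so the same rule applies.
So livomus → livomussen.

livomussen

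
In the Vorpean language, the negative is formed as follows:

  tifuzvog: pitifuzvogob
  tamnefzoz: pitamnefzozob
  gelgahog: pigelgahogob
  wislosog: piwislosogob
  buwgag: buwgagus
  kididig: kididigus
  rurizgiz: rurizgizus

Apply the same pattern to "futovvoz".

tifuzvog and buwgag both end in -g yet inflect differently (pitifuzvogob, buwgagus), so the final letter is not what conditions the rule; the last vowel is.
"futovvoz" has last vowel 'o'. The stems whose last vowel is 'o' (tifuzvog → pitifuzvogob, tamnefzoz → pitamnefzozob, gelgahog → pigelgahogob) add pi- … -ob around the stem.
So futovvoz → pifutovvozob.

pifutovvozob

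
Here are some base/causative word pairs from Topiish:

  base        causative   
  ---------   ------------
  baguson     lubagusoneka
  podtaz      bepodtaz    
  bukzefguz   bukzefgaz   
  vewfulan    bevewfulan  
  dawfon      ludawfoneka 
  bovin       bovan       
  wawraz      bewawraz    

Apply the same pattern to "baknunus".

vewfulan and dawfon both end in -n yet inflect differently (bevewfulan, ludawfoneka), so the final letter is not what conditions the rule; the last vowel is.
"baknunus" has last vowel 'u'. The one such stem in the data (bukzefguz → bukzefgaz) changes the last vowel to 'a' (as does bovin), so the same rule applies.
So baknunus → baknunas.

baknunas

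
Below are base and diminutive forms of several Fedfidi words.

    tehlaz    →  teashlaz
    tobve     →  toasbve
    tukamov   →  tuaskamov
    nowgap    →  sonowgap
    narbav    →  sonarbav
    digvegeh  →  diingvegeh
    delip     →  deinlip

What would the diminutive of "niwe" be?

"niwe" begins with n-. The stems beginning with n- (nowgap → sonowgap, narbav → sonarbav) add the prefix so-.
The other patterns: stems beginning with t- insert -as- after the first vowel; stems beginning with d- insert -in- after the first vowel.
So niwe → soniwe.

soniwe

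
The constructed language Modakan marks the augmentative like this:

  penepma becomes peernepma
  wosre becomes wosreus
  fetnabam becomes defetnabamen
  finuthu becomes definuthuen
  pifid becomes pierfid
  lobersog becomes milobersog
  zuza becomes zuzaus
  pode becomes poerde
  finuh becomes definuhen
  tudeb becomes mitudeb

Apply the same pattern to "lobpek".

wosre and pode both end in -e yet inflect differently (wosreus, poerde), so the final letter is not what conditions the rule; the first letter is.
"lobpek" begins with l-. The one such stem in the data (lobersog → milobersog) adds the prefix mi-, so the same rule applies.
The other patterns: stems beginning with f- add de- … -en around the stem; stems beginning with w- or z- add -us; stems beginning with p- insert -er- after the first vowel.
So lobpek → milobpek.

milobpek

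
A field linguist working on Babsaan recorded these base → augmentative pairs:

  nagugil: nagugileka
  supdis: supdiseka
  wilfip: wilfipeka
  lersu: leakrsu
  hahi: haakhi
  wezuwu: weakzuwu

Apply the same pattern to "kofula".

koakfula

nagugil and hahi both have last vowel 'i' yet inflect differently (nagugileka, haakhi), so the last vowel is not what conditions the rule; whether the stem ends in a vowel or a consonant is.
"kofula" ends in a vowel. The stems ending in a vowel (lersu → leakrsu, hahi → haakhi, wezuwu → weakzuwu) insert -ak- after the first vowel.
The other pattern: stems ending in a consonant add -eka.
So kofula → koakfula.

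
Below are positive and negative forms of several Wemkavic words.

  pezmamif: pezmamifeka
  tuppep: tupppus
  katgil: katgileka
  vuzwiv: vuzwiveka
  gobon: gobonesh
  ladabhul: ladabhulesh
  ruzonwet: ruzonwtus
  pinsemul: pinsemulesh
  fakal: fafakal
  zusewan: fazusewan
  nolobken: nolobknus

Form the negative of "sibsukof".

sibsukofesh

nolobken and zusewan both end in -n yet inflect differently (nolobknus, fazusewan), so the final letter is not what conditions the rule; the last vowel is.
"sibsukof" has last vowel 'o'. The one such stem in the data (gobon → gobonesh) adds -esh, so the same rule applies.
The other patterns: stems whose last vowel is 'e' delete the last vowel and add -us; stems whose last vowel is 'a' add the prefix fa-; stems whose last vowel is 'i' add -eka.
So sibsukof → sibsukofesh.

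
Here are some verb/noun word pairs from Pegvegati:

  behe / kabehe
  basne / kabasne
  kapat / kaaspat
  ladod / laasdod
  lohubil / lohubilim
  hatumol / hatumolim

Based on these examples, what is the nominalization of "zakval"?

hatumol and ladod both have last vowel 'o' yet inflect differently (hatumolim, laasdod), so the last vowel is not what conditions the rule; the final letter is.
"zakval" ends in -l. The stems ending in -l (hatumol → hatumolim, lohubil → lohubilim) add -im.
The other patterns: stems ending in -e add the prefix ka-; stems ending in -d or -t insert -as- after the first vowel.
So zakval → zakvalim.

zakvalim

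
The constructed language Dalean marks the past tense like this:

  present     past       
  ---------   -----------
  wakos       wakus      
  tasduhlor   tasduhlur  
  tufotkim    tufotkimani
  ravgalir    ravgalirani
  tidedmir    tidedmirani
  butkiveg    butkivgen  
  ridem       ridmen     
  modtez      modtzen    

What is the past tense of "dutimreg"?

"dutimreg" has last vowel 'e'. The stems whose last vowel is 'e' (butkiveg → butkivgen, ridem → ridmen, modtez → modtzen) delete the last vowel and add -en.
So dutimreg → dutimrgen.

dutimrgen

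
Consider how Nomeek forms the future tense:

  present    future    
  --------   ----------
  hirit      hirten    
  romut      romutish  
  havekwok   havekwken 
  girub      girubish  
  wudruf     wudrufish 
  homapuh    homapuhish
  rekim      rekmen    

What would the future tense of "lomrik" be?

romut and hirit both end in -t yet inflect differently (romutish, hirten), so the final letter is not what conditions the rule; the last vowel is.
"lomrik" has last vowel 'i'. The stems whose last vowel is 'i' (rekim → rekmen, hirit → hirten) delete the last vowel and add -en.
So lomrik → lomrken.

lomrken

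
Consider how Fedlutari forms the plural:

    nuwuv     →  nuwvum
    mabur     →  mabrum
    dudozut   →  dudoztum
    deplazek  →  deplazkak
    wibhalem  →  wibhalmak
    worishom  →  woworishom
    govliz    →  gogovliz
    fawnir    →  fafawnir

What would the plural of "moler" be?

wibhalem and worishom both end in -m yet inflect differently (wibhalmak, woworishom), so the final letter is not what conditions the rule; the last vowel is.
"moler" has last vowel 'e'. The stems whose last vowel is 'e' (deplazek → deplazkak, wibhalem → wibhalmak) delete the last vowel and add -ak.
So moler → molrak.

molrak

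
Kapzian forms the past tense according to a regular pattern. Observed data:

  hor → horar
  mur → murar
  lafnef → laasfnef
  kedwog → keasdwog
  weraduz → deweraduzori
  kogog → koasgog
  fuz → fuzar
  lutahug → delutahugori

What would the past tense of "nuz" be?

fuz and weraduz both end in -z yet inflect differently (fuzar, deweraduzori), so the final letter is not what conditions the rule; the number of vowels is.
"nuz" has 1 vowel. The stems with 1 vowel (mur → murar, hor → horar, fuz → fuzar) add -ar.
The other patterns: stems with 2 vowels insert -as- after the first vowel; stems with 3 vowels add de- … -ori around the stem.
So nuz → nuzar.

nuzar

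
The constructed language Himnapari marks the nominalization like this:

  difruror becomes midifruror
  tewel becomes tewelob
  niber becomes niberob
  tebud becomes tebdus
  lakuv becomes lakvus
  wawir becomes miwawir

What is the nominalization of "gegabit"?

migegabit

"gegabit" has last vowel 'i'. The one such stem in the data (wawir → miwawir) adds the prefix mi-, so the same rule applies.
The other patterns: stems whose last vowel is 'e' add -ob; stems whose last vowel is 'u' delete the last vowel and add -us.
So gegabit → migegabit.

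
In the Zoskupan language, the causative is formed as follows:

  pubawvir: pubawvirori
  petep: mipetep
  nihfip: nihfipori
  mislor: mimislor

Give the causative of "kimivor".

mikimivor

pubawvir and mislor both end in -r yet inflect differently (pubawvirori, mimislor), so the final letter is not what conditions the rule; the last vowel is.
"kimivor" has last vowel 'o'. The one such stem in the data (mislor → mimislor) adds the prefix mi-, so the same rule applies.
The other pattern: stems whose last vowel is 'i' add -ori.
So kimivor → mikimivor.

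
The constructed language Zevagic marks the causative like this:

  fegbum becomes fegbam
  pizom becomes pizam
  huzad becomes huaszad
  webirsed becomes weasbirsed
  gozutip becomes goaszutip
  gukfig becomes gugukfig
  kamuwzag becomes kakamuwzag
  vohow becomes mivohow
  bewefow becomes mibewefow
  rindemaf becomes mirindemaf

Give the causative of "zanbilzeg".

zazanbilzeg

"zanbilzeg" ends in -g. The stems ending in -g (gukfig → gugukfig, kamuwzag → kakamuwzag) repeat the first consonant+vowel as a prefix.
So zanbilzeg → zazanbilzeg.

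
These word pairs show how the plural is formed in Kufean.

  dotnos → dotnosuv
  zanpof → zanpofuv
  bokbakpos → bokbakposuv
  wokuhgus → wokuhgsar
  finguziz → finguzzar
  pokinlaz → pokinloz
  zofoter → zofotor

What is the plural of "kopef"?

kopof

"kopef" has last vowel 'e'. The one such stem in the data (zofoter → zofotor) changes the last vowel to 'o' (as does pokinlaz), so the same rule applies.
The other patterns: stems whose last vowel is 'o' add -uv; stems whose last vowel is 'i' or 'u' delete the last vowel and add -ar.
So kopef → kopof.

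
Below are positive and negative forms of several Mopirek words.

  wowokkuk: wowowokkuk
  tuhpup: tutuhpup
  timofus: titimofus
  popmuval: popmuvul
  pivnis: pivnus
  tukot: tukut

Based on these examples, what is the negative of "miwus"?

mimiwus

"miwus" has last vowel 'u'. The stems whose last vowel is 'u' (wowokkuk → wowowokkuk, tuhpup → tutuhpup, timofus → titimofus) repeat the first consonant+vowel as a prefix.
The other pattern: stems whose last vowel is 'a', 'i' or 'o' change the last vowel to 'u'.
So miwus → mimiwus.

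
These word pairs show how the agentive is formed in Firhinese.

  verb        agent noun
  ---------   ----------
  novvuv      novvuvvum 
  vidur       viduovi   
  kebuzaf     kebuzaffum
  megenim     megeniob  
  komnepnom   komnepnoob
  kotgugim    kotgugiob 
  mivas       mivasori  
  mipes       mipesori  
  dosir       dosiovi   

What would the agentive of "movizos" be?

movizosori

megenim and dosir both have last vowel 'i' yet inflect differently (megeniob, dosiovi), so the last vowel is not what conditions the rule; the final letter is.
"movizos" ends in -s. The stems ending in -s (mipes → mipesori, mivas → mivasori) add -ori.
The other patterns: stems ending in -m drop the final letter and add -ob; stems ending in -r drop the final letter and add -ovi; stems ending in -f or -v double the final consonant and add -um.
So movizos → movizosori.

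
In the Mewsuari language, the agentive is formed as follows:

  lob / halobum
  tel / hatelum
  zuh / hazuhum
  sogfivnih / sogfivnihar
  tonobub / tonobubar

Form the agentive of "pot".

hapotum

zuh and sogfivnih both end in -h yet inflect differently (hazuhum, sogfivnihar), so the final letter is not what conditions the rule; the number of vowels is.
"pot" has 1 vowel. The stems with 1 vowel (lob → halobum, tel → hatelum, zuh → hazuhum) add ha- … -um around the stem.
The other pattern: stems with 3 vowels add -ar.
So pot → hapotum.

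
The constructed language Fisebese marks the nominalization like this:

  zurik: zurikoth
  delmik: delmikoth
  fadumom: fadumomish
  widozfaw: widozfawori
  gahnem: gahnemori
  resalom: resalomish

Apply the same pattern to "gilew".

gilewori

resalom and gahnem both end in -m yet inflect differently (resalomish, gahnemori), so the final letter is not what conditions the rule; the last vowel is.
"gilew" has last vowel 'e'. The one such stem in the data (gahnem → gahnemori) adds -ori, so the same rule applies.
The other patterns: stems whose last vowel is 'i' add -oth; stems whose last vowel is 'o' add -ish.
So gilew → gilewori.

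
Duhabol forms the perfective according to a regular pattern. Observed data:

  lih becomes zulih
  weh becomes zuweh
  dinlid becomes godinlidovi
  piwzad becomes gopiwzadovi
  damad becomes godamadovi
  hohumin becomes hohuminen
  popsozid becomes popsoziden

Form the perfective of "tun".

zutun

dinlid and popsozid both end in -d yet inflect differently (godinlidovi, popsoziden), so the final letter is not what conditions the rule; the number of vowels is.
"tun" has 1 vowel. The stems with 1 vowel (lih → zulih, weh → zuweh) add the prefix zu-.
So tun → zutun.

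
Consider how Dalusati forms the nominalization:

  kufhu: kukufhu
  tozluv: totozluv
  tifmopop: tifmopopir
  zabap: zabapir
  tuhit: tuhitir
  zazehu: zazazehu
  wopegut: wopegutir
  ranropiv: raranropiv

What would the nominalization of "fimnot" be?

"fimnot" ends in -t. The stems ending in -t (tuhit → tuhitir, wopegut → wopegutir) add -ir.
The other pattern: stems ending in -u or -v repeat the first consonant+vowel as a prefix.
So fimnot → fimnotir.

fimnotir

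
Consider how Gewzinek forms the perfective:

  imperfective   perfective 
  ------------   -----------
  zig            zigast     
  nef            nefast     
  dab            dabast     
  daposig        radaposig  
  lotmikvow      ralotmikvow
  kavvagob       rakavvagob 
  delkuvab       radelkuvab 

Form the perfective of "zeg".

zegast

zig and daposig both end in -g yet inflect differently (zigast, radaposig), so the final letter is not what conditions the rule; the number of vowels is.
"zeg" has 1 vowel. The stems with 1 vowel (zig → zigast, nef → nefast, dab → dabast) add -ast.
So zeg → zegast.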